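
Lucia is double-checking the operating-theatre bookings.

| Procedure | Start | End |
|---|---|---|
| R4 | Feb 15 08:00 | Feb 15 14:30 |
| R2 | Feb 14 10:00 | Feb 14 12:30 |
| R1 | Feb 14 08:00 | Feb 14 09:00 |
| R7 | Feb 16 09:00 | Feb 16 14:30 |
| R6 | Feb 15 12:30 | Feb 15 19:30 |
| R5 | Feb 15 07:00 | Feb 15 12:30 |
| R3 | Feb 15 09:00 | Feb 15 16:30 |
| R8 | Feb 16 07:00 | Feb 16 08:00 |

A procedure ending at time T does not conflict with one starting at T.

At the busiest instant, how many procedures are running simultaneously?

3

Walk through starts and ends in time order (an end at T is processed before a start at T):
Feb 14 08:00 start R1 → 1
Feb 14 09:00 end R1 → 0
Feb 14 10:00 start R2 → 1
Feb 14 12:30 end R2 → 0
Feb 15 07:00 start R5 → 1
Feb 15 08:00 start R4 → 2
Feb 15 09:00 start R3 → 3
Feb 15 12:30 end R5 → 2
Feb 15 12:30 start R6 → 3
Feb 15 14:30 end R4 → 2
Feb 15 16:30 end R3 → 1
Feb 15 19:30 end R6 → 0
Feb 16 07:00 start R8 → 1
Feb 16 08:00 end R8 → 0
Feb 16 09:00 start R7 → 1
Feb 16 14:30 end R7 → 0
Peak is 3, at Feb 15 09:00 (R3, R4, R5).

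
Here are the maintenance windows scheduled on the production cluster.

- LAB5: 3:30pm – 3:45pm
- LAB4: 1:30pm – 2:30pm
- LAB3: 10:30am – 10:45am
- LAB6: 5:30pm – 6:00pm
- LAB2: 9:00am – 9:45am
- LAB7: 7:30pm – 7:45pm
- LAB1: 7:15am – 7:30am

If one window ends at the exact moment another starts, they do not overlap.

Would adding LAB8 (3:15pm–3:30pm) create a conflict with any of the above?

No — it doesn't clash with anything

LAB1: ends 7:30am at or before LAB8 starts 3:15pm → clear.
LAB2: ends 9:45am at or before LAB8 starts 3:15pm → clear.
LAB3: ends 10:45am at or before LAB8 starts 3:15pm → clear.
LAB4: ends 2:30pm at or before LAB8 starts 3:15pm → clear.
LAB5: starts 3:30pm at or after LAB8 ends 3:30pm → clear.
LAB6: starts 5:30pm at or after LAB8 ends 3:30pm → clear.
LAB7: starts 7:30pm at or after LAB8 ends 3:30pm → clear.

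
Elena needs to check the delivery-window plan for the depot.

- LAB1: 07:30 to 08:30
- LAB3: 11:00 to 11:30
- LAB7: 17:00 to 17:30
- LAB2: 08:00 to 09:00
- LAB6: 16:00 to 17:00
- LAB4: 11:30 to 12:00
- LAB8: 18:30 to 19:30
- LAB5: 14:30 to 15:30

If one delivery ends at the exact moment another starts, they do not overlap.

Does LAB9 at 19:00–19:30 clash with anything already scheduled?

Yes — it overlaps LAB8

LAB1: ends 08:30 at or before LAB9 starts 19:00 → clear.
LAB2: ends 09:00 at or before LAB9 starts 19:00 → clear.
LAB3: ends 11:30 at or before LAB9 starts 19:00 → clear.
LAB4: ends 12:00 at or before LAB9 starts 19:00 → clear.
LAB5: ends 15:30 at or before LAB9 starts 19:00 → clear.
LAB6: ends 17:00 at or before LAB9 starts 19:00 → clear.
LAB7: ends 17:30 at or before LAB9 starts 19:00 → clear.
LAB8: starts 18:30 before LAB9 ends 19:30, and ends 19:30 after LAB9 starts 19:00 → overlap.
LAB9 overlaps LAB8.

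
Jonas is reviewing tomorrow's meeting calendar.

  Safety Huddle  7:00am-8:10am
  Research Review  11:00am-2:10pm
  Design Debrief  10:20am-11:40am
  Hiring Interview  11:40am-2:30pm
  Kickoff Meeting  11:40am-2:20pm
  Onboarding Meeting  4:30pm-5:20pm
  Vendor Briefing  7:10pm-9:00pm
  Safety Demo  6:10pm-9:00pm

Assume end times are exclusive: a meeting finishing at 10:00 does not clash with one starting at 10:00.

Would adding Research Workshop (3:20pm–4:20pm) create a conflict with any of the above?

No — it doesn't clash with anything

Safety Huddle: ends 8:10am at or before Research Workshop starts 3:20pm → clear.
Design Debrief: ends 11:40am at or before Research Workshop starts 3:20pm → clear.
Research Review: ends 2:10pm at or before Research Workshop starts 3:20pm → clear.
Hiring Interview: ends 2:30pm at or before Research Workshop starts 3:20pm → clear.
Kickoff Meeting: ends 2:20pm at or before Research Workshop starts 3:20pm → clear.
Onboarding Meeting: starts 4:30pm at or after Research Workshop ends 4:20pm → clear.
Safety Demo: starts 6:10pm at or after Research Workshop ends 4:20pm → clear.
Vendor Briefing: starts 7:10pm at or after Research Workshop ends 4:20pm → clear.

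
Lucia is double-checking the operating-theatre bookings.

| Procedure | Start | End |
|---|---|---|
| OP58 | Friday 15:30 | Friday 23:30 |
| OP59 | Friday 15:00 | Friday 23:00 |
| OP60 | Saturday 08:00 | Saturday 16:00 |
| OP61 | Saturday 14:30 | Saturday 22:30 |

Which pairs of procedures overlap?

Sorted by start: OP59, OP58, OP60, OP61.
OP58 starts before OP59 ends → OP59 and OP58 overlap.
OP60 starts after OP59 ends, so nothing later overlaps OP59 either.
OP60 starts after OP58 ends, so nothing later overlaps OP58 either.
OP61 starts before OP60 ends → OP60 and OP61 overlap.

OP58 & OP59, OP60 & OP61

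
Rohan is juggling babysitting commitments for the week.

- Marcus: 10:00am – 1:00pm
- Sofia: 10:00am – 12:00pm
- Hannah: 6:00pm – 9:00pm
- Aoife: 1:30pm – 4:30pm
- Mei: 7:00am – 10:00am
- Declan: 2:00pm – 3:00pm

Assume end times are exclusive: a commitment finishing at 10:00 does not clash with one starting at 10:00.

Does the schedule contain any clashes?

Sorted by start: Mei, Sofia, Marcus, Aoife, Declan, Hannah.
Sofia starts exactly when Mei ends (back-to-back, no overlap) — done with Mei.
Marcus starts before Sofia ends → Sofia and Marcus overlap.
That's a conflict, so the schedule is not conflict-free.

Yes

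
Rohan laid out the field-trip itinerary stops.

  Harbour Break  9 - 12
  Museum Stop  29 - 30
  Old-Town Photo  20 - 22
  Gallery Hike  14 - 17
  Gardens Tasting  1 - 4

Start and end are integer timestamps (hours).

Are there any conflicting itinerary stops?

Two intervals overlap when each starts before the other ends.
Sorted by start: Gardens Tasting, Harbour Break, Gallery Hike, Old-Town Photo, Museum Stop.
Harbour Break starts after Gardens Tasting ends; Gardens Tasting is clear from here.
Gallery Hike starts after Harbour Break ends; Harbour Break is clear from here.
Old-Town Photo starts after Gallery Hike ends; Gallery Hike is clear from here.
Museum Stop starts after Old-Town Photo ends.
Every pair is clear; the schedule has no overlaps.

No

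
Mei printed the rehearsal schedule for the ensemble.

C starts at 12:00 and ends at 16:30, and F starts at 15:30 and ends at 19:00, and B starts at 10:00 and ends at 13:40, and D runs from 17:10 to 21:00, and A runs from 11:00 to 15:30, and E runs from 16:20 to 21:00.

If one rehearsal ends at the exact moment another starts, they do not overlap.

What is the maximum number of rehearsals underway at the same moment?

Walk through starts and ends in time order (an end at T is processed before a start at T):
10:00 start B → 1
11:00 start A → 2
12:00 start C → 3
13:40 end B → 2
15:30 end A → 1
15:30 start F → 2
16:20 start E → 3
16:30 end C → 2
17:10 start D → 3
19:00 end F → 2
21:00 end D → 1
21:00 end E → 0
Peak is 3, at 12:00 (A, B, C).

3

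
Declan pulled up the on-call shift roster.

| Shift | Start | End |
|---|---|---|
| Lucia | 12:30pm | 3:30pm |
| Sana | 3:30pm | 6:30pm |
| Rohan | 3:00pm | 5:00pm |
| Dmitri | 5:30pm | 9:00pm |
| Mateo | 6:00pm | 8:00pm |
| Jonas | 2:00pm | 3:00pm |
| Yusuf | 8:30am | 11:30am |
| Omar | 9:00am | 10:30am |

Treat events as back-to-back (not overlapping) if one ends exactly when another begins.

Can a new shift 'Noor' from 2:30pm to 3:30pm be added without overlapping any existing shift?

No — it overlaps Jonas, Lucia, Rohan

Yusuf: ends 11:30am at or before Noor starts 2:30pm → clear.
Omar: ends 10:30am at or before Noor starts 2:30pm → clear.
Lucia: starts 12:30pm before Noor ends 3:30pm, and ends 3:30pm after Noor starts 2:30pm → overlap.
Jonas: starts 2:00pm before Noor ends 3:30pm, and ends 3:00pm after Noor starts 2:30pm → overlap.
Rohan: starts 3:00pm before Noor ends 3:30pm, and ends 5:00pm after Noor starts 2:30pm → overlap.
Sana: starts 3:30pm at or after Noor ends 3:30pm → clear.
Dmitri: starts 5:30pm at or after Noor ends 3:30pm → clear.
Mateo: starts 6:00pm at or after Noor ends 3:30pm → clear.
Noor overlaps Jonas, Rohan, Lucia.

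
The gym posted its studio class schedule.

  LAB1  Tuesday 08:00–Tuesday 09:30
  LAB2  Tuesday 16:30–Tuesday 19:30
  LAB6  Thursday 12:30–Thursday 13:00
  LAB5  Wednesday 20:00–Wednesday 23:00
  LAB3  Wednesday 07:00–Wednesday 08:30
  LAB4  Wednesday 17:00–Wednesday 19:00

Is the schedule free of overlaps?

Sorted by start: LAB1, LAB2, LAB3, LAB4, LAB5, LAB6.
LAB2 starts after LAB1 ends, so LAB1 has no further overlaps.
LAB3 starts after LAB2 ends, so LAB2 has no further overlaps.
LAB4 starts after LAB3 ends, so LAB3 has no further overlaps.
LAB5 starts after LAB4 ends, so LAB4 has no further overlaps.
LAB6 starts after LAB5 ends.
Every pair is clear; the schedule has no overlaps.

Yes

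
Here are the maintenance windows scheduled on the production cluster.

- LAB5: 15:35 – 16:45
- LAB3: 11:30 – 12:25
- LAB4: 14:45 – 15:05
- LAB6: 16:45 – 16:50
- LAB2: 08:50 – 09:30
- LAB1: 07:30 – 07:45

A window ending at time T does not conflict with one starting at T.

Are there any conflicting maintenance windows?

No

Check each pair: they overlap iff neither finishes before the other starts.
Sorted by start: LAB1, LAB2, LAB3, LAB4, LAB5, LAB6.
LAB2 starts after LAB1 ends; LAB1 is clear from here.
LAB3 starts after LAB2 ends; LAB2 is clear from here.
LAB4 starts after LAB3 ends; LAB3 is clear from here.
LAB5 starts after LAB4 ends; LAB4 is clear from here.
LAB6 starts exactly when LAB5 ends (back-to-back, no overlap).
Every pair is clear; the schedule has no overlaps.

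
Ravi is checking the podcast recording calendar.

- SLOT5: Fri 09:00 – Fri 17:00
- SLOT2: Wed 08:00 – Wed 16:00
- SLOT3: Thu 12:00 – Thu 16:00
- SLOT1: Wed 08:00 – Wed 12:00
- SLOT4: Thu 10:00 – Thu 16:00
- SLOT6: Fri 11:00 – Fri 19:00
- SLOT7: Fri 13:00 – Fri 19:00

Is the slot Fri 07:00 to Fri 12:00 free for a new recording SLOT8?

No — it overlaps SLOT5, SLOT6

SLOT1: ends Wed 12:00 at or before SLOT8 starts Fri 07:00 → clear.
SLOT2: ends Wed 16:00 at or before SLOT8 starts Fri 07:00 → clear.
SLOT4: ends Thu 16:00 at or before SLOT8 starts Fri 07:00 → clear.
SLOT3: ends Thu 16:00 at or before SLOT8 starts Fri 07:00 → clear.
SLOT5: starts Fri 09:00 before SLOT8 ends Fri 12:00, and ends Fri 17:00 after SLOT8 starts Fri 07:00 → overlap.
SLOT6: starts Fri 11:00 before SLOT8 ends Fri 12:00, and ends Fri 19:00 after SLOT8 starts Fri 07:00 → overlap.
SLOT7: starts Fri 13:00 at or after SLOT8 ends Fri 12:00 → clear.
SLOT8 overlaps SLOT5, SLOT6.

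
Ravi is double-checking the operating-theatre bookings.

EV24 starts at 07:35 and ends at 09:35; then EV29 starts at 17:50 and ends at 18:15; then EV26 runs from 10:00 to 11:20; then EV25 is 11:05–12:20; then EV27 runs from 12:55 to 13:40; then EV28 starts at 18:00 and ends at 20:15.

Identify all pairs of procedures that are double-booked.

Sorted by start: EV24, EV26, EV25, EV27, EV29, EV28.
EV26 starts after EV24 ends; EV24 is clear from here.
EV25 starts before EV26 ends → EV26 and EV25 overlap.
EV27 starts after EV26 ends; EV26 is clear from here.
EV27 starts after EV25 ends; EV25 is clear from here.
EV29 starts after EV27 ends; EV27 is clear from here.
EV28 starts before EV29 ends → EV29 and EV28 overlap.

EV25 & EV26, EV28 & EV29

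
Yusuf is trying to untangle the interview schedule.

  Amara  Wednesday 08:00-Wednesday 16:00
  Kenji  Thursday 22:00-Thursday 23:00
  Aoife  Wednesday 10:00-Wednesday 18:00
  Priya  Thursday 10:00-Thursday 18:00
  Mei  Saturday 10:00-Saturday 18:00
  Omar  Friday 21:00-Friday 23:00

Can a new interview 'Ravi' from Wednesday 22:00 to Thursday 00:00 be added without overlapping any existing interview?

Yes — the slot is free

Amara: ends Wednesday 16:00 at or before Ravi starts Wednesday 22:00 → clear.
Aoife: ends Wednesday 18:00 at or before Ravi starts Wednesday 22:00 → clear.
Priya: starts Thursday 10:00 at or after Ravi ends Thursday 00:00 → clear.
Kenji: starts Thursday 22:00 at or after Ravi ends Thursday 00:00 → clear.
Omar: starts Friday 21:00 at or after Ravi ends Thursday 00:00 → clear.
Mei: starts Saturday 10:00 at or after Ravi ends Thursday 00:00 → clear.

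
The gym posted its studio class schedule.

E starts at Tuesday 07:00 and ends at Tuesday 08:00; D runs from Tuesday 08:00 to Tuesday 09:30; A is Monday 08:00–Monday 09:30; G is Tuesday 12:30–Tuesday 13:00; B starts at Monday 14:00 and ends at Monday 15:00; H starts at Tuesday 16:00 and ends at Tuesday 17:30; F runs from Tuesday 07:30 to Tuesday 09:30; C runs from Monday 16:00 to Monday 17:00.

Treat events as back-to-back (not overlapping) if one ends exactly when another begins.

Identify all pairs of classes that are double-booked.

D & F, E & F

Check each pair: they overlap iff neither finishes before the other starts.
Sorted by start: A, B, C, E, F, D, G, H.
B starts after A ends, so nothing later overlaps A either.
C starts after B ends, so nothing later overlaps B either.
E starts after C ends, so nothing later overlaps C either.
F starts before E ends → E and F overlap.
D starts exactly when E ends (back-to-back, no overlap), so nothing later overlaps E either.
D starts before F ends → F and D overlap.
G starts after F ends, so nothing later overlaps F either.
G starts after D ends, so nothing later overlaps D either.
H starts after G ends.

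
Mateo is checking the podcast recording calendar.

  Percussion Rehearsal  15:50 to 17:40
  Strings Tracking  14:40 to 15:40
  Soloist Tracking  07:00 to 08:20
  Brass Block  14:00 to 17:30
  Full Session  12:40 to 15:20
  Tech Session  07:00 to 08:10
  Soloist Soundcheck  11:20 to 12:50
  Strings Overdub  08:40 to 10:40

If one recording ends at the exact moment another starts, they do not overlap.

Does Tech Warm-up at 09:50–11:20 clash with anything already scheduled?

Yes — it overlaps Strings Overdub

Soloist Tracking: ends 08:20 at or before Tech Warm-up starts 09:50 → clear.
Tech Session: ends 08:10 at or before Tech Warm-up starts 09:50 → clear.
Strings Overdub: starts 08:40 before Tech Warm-up ends 11:20, and ends 10:40 after Tech Warm-up starts 09:50 → overlap.
Soloist Soundcheck: starts 11:20 at or after Tech Warm-up ends 11:20 → clear.
Full Session: starts 12:40 at or after Tech Warm-up ends 11:20 → clear.
Brass Block: starts 14:00 at or after Tech Warm-up ends 11:20 → clear.
Strings Tracking: starts 14:40 at or after Tech Warm-up ends 11:20 → clear.
Percussion Rehearsal: starts 15:50 at or after Tech Warm-up ends 11:20 → clear.
Tech Warm-up overlaps Strings Overdub.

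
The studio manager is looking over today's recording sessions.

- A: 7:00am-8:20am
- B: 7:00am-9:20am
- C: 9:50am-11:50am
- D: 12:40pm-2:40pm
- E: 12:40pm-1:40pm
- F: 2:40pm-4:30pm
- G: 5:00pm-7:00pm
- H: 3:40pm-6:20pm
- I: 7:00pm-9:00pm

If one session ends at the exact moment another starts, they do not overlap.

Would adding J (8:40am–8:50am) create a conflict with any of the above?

A: ends 8:20am at or before J starts 8:40am → clear.
B: starts 7:00am before J ends 8:50am, and ends 9:20am after J starts 8:40am → overlap.
C: starts 9:50am at or after J ends 8:50am → clear.
D: starts 12:40pm at or after J ends 8:50am → clear.
E: starts 12:40pm at or after J ends 8:50am → clear.
F: starts 2:40pm at or after J ends 8:50am → clear.
H: starts 3:40pm at or after J ends 8:50am → clear.
G: starts 5:00pm at or after J ends 8:50am → clear.
I: starts 7:00pm at or after J ends 8:50am → clear.
J overlaps B.

Yes — it overlaps B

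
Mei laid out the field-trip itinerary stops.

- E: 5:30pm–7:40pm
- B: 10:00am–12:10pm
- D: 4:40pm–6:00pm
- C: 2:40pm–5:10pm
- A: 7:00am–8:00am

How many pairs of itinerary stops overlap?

2

Check each pair: they overlap iff neither finishes before the other starts.
Sorted by start: A, B, C, D, E.
B starts after A ends, so nothing later overlaps A either.
C starts after B ends, so nothing later overlaps B either.
D starts before C ends → C and D overlap.
E starts after C ends.
E starts before D ends → D and E overlap.
Overlapping pairs: C & D, D & E — 2 in total.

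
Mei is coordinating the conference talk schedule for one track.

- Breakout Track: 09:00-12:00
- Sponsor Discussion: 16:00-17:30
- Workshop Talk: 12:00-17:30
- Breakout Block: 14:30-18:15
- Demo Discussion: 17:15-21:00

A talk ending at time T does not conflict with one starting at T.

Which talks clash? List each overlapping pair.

Breakout Block & Demo Discussion, Breakout Block & Sponsor Discussion, Breakout Block & Workshop Talk, Demo Discussion & Sponsor Discussion, Demo Discussion & Workshop Talk, Sponsor Discussion & Workshop Talk

Sorted by start: Breakout Track, Workshop Talk, Breakout Block, Sponsor Discussion, Demo Discussion.
Workshop Talk starts exactly when Breakout Track ends (back-to-back, no overlap); Breakout Track is clear from here.
Breakout Block starts before Workshop Talk ends → Workshop Talk and Breakout Block overlap.
Sponsor Discussion starts before Workshop Talk ends → Workshop Talk and Sponsor Discussion overlap.
Demo Discussion starts before Workshop Talk ends → Workshop Talk and Demo Discussion overlap.
Sponsor Discussion starts before Breakout Block ends → Breakout Block and Sponsor Discussion overlap.
Demo Discussion starts before Breakout Block ends → Breakout Block and Demo Discussion overlap.
Demo Discussion starts before Sponsor Discussion ends → Sponsor Discussion and Demo Discussion overlap.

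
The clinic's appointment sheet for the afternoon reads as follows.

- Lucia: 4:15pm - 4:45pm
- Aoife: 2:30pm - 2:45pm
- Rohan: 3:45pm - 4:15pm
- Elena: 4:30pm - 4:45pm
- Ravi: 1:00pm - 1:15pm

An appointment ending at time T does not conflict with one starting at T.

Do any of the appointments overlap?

Yes

Two intervals overlap when each starts before the other ends.
Sorted by start: Ravi, Aoife, Rohan, Lucia, Elena.
Aoife starts after Ravi ends, so Ravi has no further overlaps.
Rohan starts after Aoife ends, so Aoife has no further overlaps.
Lucia starts exactly when Rohan ends (back-to-back, no overlap), so Rohan has no further overlaps.
Elena starts before Lucia ends → Lucia and Elena overlap.
That's a conflict, so the schedule is not conflict-free.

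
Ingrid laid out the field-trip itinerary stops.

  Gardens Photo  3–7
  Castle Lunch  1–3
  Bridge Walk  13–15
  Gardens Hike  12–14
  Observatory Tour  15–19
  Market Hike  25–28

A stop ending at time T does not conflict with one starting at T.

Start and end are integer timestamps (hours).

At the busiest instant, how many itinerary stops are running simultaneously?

2

Sort all start/end points and keep a running count:
1 start Castle Lunch → 1
3 end Castle Lunch → 0
3 start Gardens Photo → 1
7 end Gardens Photo → 0
12 start Gardens Hike → 1
13 start Bridge Walk → 2
14 end Gardens Hike → 1
15 end Bridge Walk → 0
15 start Observatory Tour → 1
19 end Observatory Tour → 0
25 start Market Hike → 1
28 end Market Hike → 0
Peak is 2, at 13 (Bridge Walk, Gardens Hike).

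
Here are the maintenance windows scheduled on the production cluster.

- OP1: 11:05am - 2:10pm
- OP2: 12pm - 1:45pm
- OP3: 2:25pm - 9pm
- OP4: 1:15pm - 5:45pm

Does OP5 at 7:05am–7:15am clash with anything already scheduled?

OP1: starts 11:05am at or after OP5 ends 7:15am → clear.
OP2: starts 12pm at or after OP5 ends 7:15am → clear.
OP4: starts 1:15pm at or after OP5 ends 7:15am → clear.
OP3: starts 2:25pm at or after OP5 ends 7:15am → clear.

No — it doesn't clash with anything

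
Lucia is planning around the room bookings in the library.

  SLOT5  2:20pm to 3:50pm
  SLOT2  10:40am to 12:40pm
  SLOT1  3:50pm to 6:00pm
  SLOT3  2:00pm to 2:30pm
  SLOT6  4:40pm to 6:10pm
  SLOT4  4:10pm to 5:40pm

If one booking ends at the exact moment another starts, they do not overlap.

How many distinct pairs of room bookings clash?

Check each pair: they overlap iff neither finishes before the other starts.
Sorted by start: SLOT2, SLOT3, SLOT5, SLOT1, SLOT4, SLOT6.
SLOT3 starts after SLOT2 ends; SLOT2 is clear from here.
SLOT5 starts before SLOT3 ends → SLOT3 and SLOT5 overlap.
SLOT1 starts after SLOT3 ends; SLOT3 is clear from here.
SLOT1 starts exactly when SLOT5 ends (back-to-back, no overlap); SLOT5 is clear from here.
SLOT4 starts before SLOT1 ends → SLOT1 and SLOT4 overlap.
SLOT6 starts before SLOT1 ends → SLOT1 and SLOT6 overlap.
SLOT6 starts before SLOT4 ends → SLOT4 and SLOT6 overlap.
Overlapping pairs: SLOT1 & SLOT4, SLOT1 & SLOT6, SLOT3 & SLOT5, SLOT4 & SLOT6 — 4 in total.

4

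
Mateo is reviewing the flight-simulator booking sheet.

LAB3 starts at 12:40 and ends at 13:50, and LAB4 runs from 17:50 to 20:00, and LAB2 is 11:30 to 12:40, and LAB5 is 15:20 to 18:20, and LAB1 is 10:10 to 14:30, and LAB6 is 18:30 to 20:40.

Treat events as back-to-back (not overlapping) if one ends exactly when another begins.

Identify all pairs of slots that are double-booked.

Two intervals overlap when each starts before the other ends.
Sorted by start: LAB1, LAB2, LAB3, LAB5, LAB4, LAB6.
LAB2 starts before LAB1 ends → LAB1 and LAB2 overlap.
LAB3 starts before LAB1 ends → LAB1 and LAB3 overlap.
LAB5 starts after LAB1 ends, so LAB1 has no further overlaps.
LAB3 starts exactly when LAB2 ends (back-to-back, no overlap), so LAB2 has no further overlaps.
LAB5 starts after LAB3 ends, so LAB3 has no further overlaps.
LAB4 starts before LAB5 ends → LAB5 and LAB4 overlap.
LAB6 starts after LAB5 ends.
LAB6 starts before LAB4 ends → LAB4 and LAB6 overlap.

LAB1 & LAB2, LAB1 & LAB3, LAB4 & LAB5, LAB4 & LAB6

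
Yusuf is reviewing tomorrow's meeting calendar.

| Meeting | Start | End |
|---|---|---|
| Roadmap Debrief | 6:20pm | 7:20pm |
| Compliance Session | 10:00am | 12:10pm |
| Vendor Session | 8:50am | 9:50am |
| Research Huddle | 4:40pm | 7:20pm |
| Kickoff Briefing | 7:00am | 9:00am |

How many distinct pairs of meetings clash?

2

Check each pair: they overlap iff neither finishes before the other starts.
Sorted by start: Kickoff Briefing, Vendor Session, Compliance Session, Research Huddle, Roadmap Debrief.
Vendor Session starts before Kickoff Briefing ends → Kickoff Briefing and Vendor Session overlap.
Compliance Session starts after Kickoff Briefing ends, so nothing later overlaps Kickoff Briefing either.
Compliance Session starts after Vendor Session ends, so nothing later overlaps Vendor Session either.
Research Huddle starts after Compliance Session ends, so nothing later overlaps Compliance Session either.
Roadmap Debrief starts before Research Huddle ends → Research Huddle and Roadmap Debrief overlap.
Overlapping pairs: Kickoff Briefing & Vendor Session, Research Huddle & Roadmap Debrief — 2 in total.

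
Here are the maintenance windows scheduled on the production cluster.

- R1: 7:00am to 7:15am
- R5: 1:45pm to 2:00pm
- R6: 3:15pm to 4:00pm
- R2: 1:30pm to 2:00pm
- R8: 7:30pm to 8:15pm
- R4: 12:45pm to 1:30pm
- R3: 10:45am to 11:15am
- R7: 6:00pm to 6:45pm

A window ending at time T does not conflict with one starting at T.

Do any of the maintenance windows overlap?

Yes

Check each pair: they overlap iff neither finishes before the other starts.
Sorted by start: R1, R3, R4, R2, R5, R6, R7, R8.
R3 starts after R1 ends, so R1 has no further overlaps.
R4 starts after R3 ends, so R3 has no further overlaps.
R2 starts exactly when R4 ends (back-to-back, no overlap), so R4 has no further overlaps.
R5 starts before R2 ends → R2 and R5 overlap.
That's a conflict, so the schedule is not conflict-free.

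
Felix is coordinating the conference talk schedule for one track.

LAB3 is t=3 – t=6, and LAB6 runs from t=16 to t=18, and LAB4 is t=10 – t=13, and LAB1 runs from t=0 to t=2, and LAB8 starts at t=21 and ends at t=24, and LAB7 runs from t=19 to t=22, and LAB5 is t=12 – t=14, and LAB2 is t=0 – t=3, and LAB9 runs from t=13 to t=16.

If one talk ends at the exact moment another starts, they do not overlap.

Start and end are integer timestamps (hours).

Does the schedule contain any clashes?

Sorted by start: LAB1, LAB2, LAB3, LAB4, LAB5, LAB9, LAB6, LAB7, LAB8.
LAB2 starts before LAB1 ends → LAB1 and LAB2 overlap.
That's a conflict, so the schedule is not conflict-free.

Yes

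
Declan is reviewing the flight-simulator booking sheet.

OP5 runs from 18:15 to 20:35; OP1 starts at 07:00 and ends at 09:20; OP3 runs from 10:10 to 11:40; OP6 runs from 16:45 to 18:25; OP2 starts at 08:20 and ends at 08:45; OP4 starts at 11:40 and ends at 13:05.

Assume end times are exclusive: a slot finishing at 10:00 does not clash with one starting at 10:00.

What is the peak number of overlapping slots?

2

Walk through starts and ends in time order (an end at T is processed before a start at T):
07:00 start OP1 → 1
08:20 start OP2 → 2
08:45 end OP2 → 1
09:20 end OP1 → 0
10:10 start OP3 → 1
11:40 end OP3 → 0
11:40 start OP4 → 1
13:05 end OP4 → 0
16:45 start OP6 → 1
18:15 start OP5 → 2
18:25 end OP6 → 1
20:35 end OP5 → 0
Peak is 2, at 08:20 (OP1, OP2).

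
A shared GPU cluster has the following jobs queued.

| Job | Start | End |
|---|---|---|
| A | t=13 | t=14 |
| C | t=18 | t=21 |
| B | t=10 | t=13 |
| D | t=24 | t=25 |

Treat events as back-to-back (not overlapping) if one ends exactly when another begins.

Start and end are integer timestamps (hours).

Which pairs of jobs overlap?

Sorted by start: B, A, C, D.
A starts exactly when B ends (back-to-back, no overlap) — done with B.
C starts after A ends — done with A.
D starts after C ends.

no overlapping pairs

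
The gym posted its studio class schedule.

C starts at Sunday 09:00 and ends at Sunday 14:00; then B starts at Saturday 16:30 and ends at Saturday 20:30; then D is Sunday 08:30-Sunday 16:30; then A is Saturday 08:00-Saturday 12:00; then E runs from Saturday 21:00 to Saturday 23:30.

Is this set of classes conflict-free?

Two intervals overlap when each starts before the other ends.
Sorted by start: A, B, E, D, C.
B starts after A ends, so A has no further overlaps.
E starts after B ends, so B has no further overlaps.
D starts after E ends, so E has no further overlaps.
C starts before D ends → D and C overlap.
That's a conflict, so the schedule is not conflict-free.

No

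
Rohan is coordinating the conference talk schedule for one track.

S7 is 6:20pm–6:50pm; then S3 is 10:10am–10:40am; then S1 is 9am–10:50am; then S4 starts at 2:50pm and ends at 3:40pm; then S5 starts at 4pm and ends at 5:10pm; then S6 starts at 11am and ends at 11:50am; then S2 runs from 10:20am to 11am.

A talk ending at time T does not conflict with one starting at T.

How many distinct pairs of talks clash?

3

Sorted by start: S1, S3, S2, S6, S4, S5, S7.
S3 starts before S1 ends → S1 and S3 overlap.
S2 starts before S1 ends → S1 and S2 overlap.
S6 starts after S1 ends — done with S1.
S2 starts before S3 ends → S3 and S2 overlap.
S6 starts after S3 ends — done with S3.
S6 starts exactly when S2 ends (back-to-back, no overlap) — done with S2.
S4 starts after S6 ends — done with S6.
S5 starts after S4 ends — done with S4.
S7 starts after S5 ends.
Overlapping pairs: S1 & S2, S1 & S3, S2 & S3 — 3 in total.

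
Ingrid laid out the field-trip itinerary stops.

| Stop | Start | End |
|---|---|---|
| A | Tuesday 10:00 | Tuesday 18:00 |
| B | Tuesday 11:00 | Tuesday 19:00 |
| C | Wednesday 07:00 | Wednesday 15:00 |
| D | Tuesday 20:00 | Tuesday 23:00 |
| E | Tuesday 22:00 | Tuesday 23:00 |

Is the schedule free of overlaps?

No

Sorted by start: A, B, D, E, C.
B starts before A ends → A and B overlap.
That's a conflict, so the schedule is not conflict-free.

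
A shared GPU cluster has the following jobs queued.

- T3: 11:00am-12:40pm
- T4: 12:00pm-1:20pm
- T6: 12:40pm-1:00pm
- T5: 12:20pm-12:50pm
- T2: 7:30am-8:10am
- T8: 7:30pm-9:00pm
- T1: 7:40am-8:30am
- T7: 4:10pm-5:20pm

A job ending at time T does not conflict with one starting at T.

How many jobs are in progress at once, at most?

3

Walk through starts and ends in time order (an end at T is processed before a start at T):
7:30am start T2 → 1
7:40am start T1 → 2
8:10am end T2 → 1
8:30am end T1 → 0
11:00am start T3 → 1
12:00pm start T4 → 2
12:20pm start T5 → 3
12:40pm end T3 → 2
12:40pm start T6 → 3
12:50pm end T5 → 2
1:00pm end T6 → 1
1:20pm end T4 → 0
4:10pm start T7 → 1
5:20pm end T7 → 0
7:30pm start T8 → 1
9:00pm end T8 → 0
Peak is 3, at 12:20pm (T3, T4, T5).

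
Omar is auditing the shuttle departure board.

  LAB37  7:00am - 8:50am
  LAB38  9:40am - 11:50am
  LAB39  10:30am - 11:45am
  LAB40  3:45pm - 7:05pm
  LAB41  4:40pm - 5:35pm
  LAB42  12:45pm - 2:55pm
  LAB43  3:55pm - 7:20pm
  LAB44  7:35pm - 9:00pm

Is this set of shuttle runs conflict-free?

Sorted by start: LAB37, LAB38, LAB39, LAB42, LAB40, LAB43, LAB41, LAB44.
LAB38 starts after LAB37 ends — done with LAB37.
LAB39 starts before LAB38 ends → LAB38 and LAB39 overlap.
That's a conflict, so the schedule is not conflict-free.

No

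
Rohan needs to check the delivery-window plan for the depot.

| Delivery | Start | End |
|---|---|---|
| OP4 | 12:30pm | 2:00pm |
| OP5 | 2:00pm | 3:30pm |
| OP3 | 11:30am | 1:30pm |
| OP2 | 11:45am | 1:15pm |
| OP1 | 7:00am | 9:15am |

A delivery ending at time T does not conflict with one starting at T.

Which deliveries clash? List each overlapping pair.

Check each pair: they overlap iff neither finishes before the other starts.
Sorted by start: OP1, OP3, OP2, OP4, OP5.
OP3 starts after OP1 ends, so nothing later overlaps OP1 either.
OP2 starts before OP3 ends → OP3 and OP2 overlap.
OP4 starts before OP3 ends → OP3 and OP4 overlap.
OP5 starts after OP3 ends.
OP4 starts before OP2 ends → OP2 and OP4 overlap.
OP5 starts after OP2 ends.
OP5 starts exactly when OP4 ends (back-to-back, no overlap).

OP2 & OP3, OP2 & OP4, OP3 & OP4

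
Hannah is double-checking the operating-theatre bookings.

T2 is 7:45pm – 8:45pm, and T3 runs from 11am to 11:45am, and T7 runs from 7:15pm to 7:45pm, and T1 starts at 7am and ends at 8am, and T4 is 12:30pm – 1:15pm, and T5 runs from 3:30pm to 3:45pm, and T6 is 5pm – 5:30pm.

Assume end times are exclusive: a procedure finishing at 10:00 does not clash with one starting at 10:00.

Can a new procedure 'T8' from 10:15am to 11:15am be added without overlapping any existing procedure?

T1: ends 8am at or before T8 starts 10:15am → clear.
T3: starts 11am before T8 ends 11:15am, and ends 11:45am after T8 starts 10:15am → overlap.
T4: starts 12:30pm at or after T8 ends 11:15am → clear.
T5: starts 3:30pm at or after T8 ends 11:15am → clear.
T6: starts 5pm at or after T8 ends 11:15am → clear.
T7: starts 7:15pm at or after T8 ends 11:15am → clear.
T2: starts 7:45pm at or after T8 ends 11:15am → clear.
T8 overlaps T3.

No — it overlaps T3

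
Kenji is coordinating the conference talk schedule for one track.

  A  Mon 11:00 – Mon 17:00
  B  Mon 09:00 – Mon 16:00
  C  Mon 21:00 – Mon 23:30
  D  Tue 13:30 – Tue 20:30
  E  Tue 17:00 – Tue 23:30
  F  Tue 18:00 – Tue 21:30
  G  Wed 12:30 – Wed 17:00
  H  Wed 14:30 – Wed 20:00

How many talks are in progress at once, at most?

Sweep the timeline, counting +1 at each start and −1 at each end (ends before starts at a tie):
Mon 09:00 start B → 1
Mon 11:00 start A → 2
Mon 16:00 end B → 1
Mon 17:00 end A → 0
Mon 21:00 start C → 1
Mon 23:30 end C → 0
Tue 13:30 start D → 1
Tue 17:00 start E → 2
Tue 18:00 start F → 3
Tue 20:30 end D → 2
Tue 21:30 end F → 1
Tue 23:30 end E → 0
Wed 12:30 start G → 1
Wed 14:30 start H → 2
Wed 17:00 end G → 1
Wed 20:00 end H → 0
Peak is 3, at Tue 18:00 (D, E, F).

3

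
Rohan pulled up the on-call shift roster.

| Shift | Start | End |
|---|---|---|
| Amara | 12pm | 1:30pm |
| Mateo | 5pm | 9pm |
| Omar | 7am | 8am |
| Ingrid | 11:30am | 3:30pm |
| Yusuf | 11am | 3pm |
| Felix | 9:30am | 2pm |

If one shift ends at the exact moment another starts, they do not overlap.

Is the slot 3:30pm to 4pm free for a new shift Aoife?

Omar: ends 8am at or before Aoife starts 3:30pm → clear.
Felix: ends 2pm at or before Aoife starts 3:30pm → clear.
Yusuf: ends 3pm at or before Aoife starts 3:30pm → clear.
Ingrid: ends 3:30pm at or before Aoife starts 3:30pm → clear.
Amara: ends 1:30pm at or before Aoife starts 3:30pm → clear.
Mateo: starts 5pm at or after Aoife ends 4pm → clear.

Yes — the slot is free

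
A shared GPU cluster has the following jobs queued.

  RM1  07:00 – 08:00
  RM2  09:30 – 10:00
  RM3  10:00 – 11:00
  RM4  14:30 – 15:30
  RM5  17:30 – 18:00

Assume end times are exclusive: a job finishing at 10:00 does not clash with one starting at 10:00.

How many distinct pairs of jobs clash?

Two intervals overlap when each starts before the other ends.
Sorted by start: RM1, RM2, RM3, RM4, RM5.
RM2 starts after RM1 ends; RM1 is clear from here.
RM3 starts exactly when RM2 ends (back-to-back, no overlap); RM2 is clear from here.
RM4 starts after RM3 ends; RM3 is clear from here.
RM5 starts after RM4 ends.
No pair overlaps.

0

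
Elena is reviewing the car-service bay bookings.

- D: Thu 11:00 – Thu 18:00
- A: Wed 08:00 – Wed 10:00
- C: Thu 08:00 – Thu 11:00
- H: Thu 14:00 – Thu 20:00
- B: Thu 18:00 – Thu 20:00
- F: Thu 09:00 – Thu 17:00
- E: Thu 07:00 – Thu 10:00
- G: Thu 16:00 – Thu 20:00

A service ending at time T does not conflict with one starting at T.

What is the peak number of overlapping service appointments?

4

Sweep the timeline, counting +1 at each start and −1 at each end (ends before starts at a tie):
Wed 08:00 start A → 1
Wed 10:00 end A → 0
Thu 07:00 start E → 1
Thu 08:00 start C → 2
Thu 09:00 start F → 3
Thu 10:00 end E → 2
Thu 11:00 end C → 1
Thu 11:00 start D → 2
Thu 14:00 start H → 3
Thu 16:00 start G → 4
Thu 17:00 end F → 3
Thu 18:00 end D → 2
Thu 18:00 start B → 3
Thu 20:00 end B → 2
Thu 20:00 end G → 1
Thu 20:00 end H → 0
Peak is 4, at Thu 16:00 (D, F, G, H).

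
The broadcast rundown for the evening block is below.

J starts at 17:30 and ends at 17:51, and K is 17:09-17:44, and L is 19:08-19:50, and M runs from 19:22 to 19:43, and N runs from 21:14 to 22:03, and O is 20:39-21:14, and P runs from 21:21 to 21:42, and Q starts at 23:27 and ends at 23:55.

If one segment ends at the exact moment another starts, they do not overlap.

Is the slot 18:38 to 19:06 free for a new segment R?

Yes — the slot is free

K: ends 17:44 at or before R starts 18:38 → clear.
J: ends 17:51 at or before R starts 18:38 → clear.
L: starts 19:08 at or after R ends 19:06 → clear.
M: starts 19:22 at or after R ends 19:06 → clear.
O: starts 20:39 at or after R ends 19:06 → clear.
N: starts 21:14 at or after R ends 19:06 → clear.
P: starts 21:21 at or after R ends 19:06 → clear.
Q: starts 23:27 at or after R ends 19:06 → clear.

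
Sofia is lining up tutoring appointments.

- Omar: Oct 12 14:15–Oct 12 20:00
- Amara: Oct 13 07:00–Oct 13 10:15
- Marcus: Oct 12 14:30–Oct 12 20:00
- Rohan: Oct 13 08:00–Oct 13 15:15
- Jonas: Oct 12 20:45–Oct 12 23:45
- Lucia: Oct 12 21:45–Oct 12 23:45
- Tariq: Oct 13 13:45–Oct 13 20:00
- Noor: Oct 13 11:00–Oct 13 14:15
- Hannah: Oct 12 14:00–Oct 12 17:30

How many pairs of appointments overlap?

Sorted by start: Hannah, Omar, Marcus, Jonas, Lucia, Amara, Rohan, Noor, Tariq.
Omar starts before Hannah ends → Hannah and Omar overlap.
Marcus starts before Hannah ends → Hannah and Marcus overlap.
Jonas starts after Hannah ends — done with Hannah.
Marcus starts before Omar ends → Omar and Marcus overlap.
Jonas starts after Omar ends — done with Omar.
Jonas starts after Marcus ends — done with Marcus.
Lucia starts before Jonas ends → Jonas and Lucia overlap.
Amara starts after Jonas ends — done with Jonas.
Amara starts after Lucia ends — done with Lucia.
Rohan starts before Amara ends → Amara and Rohan overlap.
Noor starts after Amara ends — done with Amara.
Noor starts before Rohan ends → Rohan and Noor overlap.
Tariq starts before Rohan ends → Rohan and Tariq overlap.
Tariq starts before Noor ends → Noor and Tariq overlap.
Overlapping pairs: Amara & Rohan, Hannah & Marcus, Hannah & Omar, Jonas & Lucia, Marcus & Omar, Noor & Rohan, Noor & Tariq, Rohan & Tariq — 8 in total.

8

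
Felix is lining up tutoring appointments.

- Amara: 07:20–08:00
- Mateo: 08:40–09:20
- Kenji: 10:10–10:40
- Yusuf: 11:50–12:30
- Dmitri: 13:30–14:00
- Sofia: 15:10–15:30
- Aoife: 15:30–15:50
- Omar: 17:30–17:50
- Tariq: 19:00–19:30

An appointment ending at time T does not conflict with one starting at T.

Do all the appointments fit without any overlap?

Sorted by start: Amara, Mateo, Kenji, Yusuf, Dmitri, Sofia, Aoife, Omar, Tariq.
Mateo starts after Amara ends, so nothing later overlaps Amara either.
Kenji starts after Mateo ends, so nothing later overlaps Mateo either.
Yusuf starts after Kenji ends, so nothing later overlaps Kenji either.
Dmitri starts after Yusuf ends, so nothing later overlaps Yusuf either.
Sofia starts after Dmitri ends, so nothing later overlaps Dmitri either.
Aoife starts exactly when Sofia ends (back-to-back, no overlap), so nothing later overlaps Sofia either.
Omar starts after Aoife ends, so nothing later overlaps Aoife either.
Tariq starts after Omar ends.
Every pair is clear; the schedule has no overlaps.

Yes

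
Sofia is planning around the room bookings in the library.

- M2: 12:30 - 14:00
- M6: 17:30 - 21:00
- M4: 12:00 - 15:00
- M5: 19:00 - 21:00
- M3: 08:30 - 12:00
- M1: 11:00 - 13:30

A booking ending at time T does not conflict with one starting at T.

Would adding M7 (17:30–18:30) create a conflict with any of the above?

M3: ends 12:00 at or before M7 starts 17:30 → clear.
M1: ends 13:30 at or before M7 starts 17:30 → clear.
M4: ends 15:00 at or before M7 starts 17:30 → clear.
M2: ends 14:00 at or before M7 starts 17:30 → clear.
M6: starts 17:30 before M7 ends 18:30, and ends 21:00 after M7 starts 17:30 → overlap.
M5: starts 19:00 at or after M7 ends 18:30 → clear.
M7 overlaps M6.

Yes — it overlaps M6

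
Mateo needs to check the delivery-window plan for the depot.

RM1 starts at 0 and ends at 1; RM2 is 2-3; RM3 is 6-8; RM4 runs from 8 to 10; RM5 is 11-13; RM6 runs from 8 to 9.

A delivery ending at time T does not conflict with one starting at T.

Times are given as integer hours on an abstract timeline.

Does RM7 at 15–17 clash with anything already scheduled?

No — it doesn't clash with anything

RM1: ends 1 at or before RM7 starts 15 → clear.
RM2: ends 3 at or before RM7 starts 15 → clear.
RM3: ends 8 at or before RM7 starts 15 → clear.
RM4: ends 10 at or before RM7 starts 15 → clear.
RM6: ends 9 at or before RM7 starts 15 → clear.
RM5: ends 13 at or before RM7 starts 15 → clear.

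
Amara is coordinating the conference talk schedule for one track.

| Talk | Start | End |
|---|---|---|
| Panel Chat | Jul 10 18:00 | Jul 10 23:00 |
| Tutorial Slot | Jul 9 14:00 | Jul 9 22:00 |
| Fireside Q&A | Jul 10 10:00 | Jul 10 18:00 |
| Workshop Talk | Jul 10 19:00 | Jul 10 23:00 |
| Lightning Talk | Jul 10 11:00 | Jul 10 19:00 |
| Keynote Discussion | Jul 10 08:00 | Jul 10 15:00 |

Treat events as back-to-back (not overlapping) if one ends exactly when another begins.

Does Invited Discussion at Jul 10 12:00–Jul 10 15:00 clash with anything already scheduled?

Yes — it overlaps Fireside Q&A, Keynote Discussion, Lightning Talk

Tutorial Slot: ends Jul 9 22:00 at or before Invited Discussion starts Jul 10 12:00 → clear.
Keynote Discussion: starts Jul 10 08:00 before Invited Discussion ends Jul 10 15:00, and ends Jul 10 15:00 after Invited Discussion starts Jul 10 12:00 → overlap.
Fireside Q&A: starts Jul 10 10:00 before Invited Discussion ends Jul 10 15:00, and ends Jul 10 18:00 after Invited Discussion starts Jul 10 12:00 → overlap.
Lightning Talk: starts Jul 10 11:00 before Invited Discussion ends Jul 10 15:00, and ends Jul 10 19:00 after Invited Discussion starts Jul 10 12:00 → overlap.
Panel Chat: starts Jul 10 18:00 at or after Invited Discussion ends Jul 10 15:00 → clear.
Workshop Talk: starts Jul 10 19:00 at or after Invited Discussion ends Jul 10 15:00 → clear.
Invited Discussion overlaps Keynote Discussion, Fireside Q&A, Lightning Talk.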